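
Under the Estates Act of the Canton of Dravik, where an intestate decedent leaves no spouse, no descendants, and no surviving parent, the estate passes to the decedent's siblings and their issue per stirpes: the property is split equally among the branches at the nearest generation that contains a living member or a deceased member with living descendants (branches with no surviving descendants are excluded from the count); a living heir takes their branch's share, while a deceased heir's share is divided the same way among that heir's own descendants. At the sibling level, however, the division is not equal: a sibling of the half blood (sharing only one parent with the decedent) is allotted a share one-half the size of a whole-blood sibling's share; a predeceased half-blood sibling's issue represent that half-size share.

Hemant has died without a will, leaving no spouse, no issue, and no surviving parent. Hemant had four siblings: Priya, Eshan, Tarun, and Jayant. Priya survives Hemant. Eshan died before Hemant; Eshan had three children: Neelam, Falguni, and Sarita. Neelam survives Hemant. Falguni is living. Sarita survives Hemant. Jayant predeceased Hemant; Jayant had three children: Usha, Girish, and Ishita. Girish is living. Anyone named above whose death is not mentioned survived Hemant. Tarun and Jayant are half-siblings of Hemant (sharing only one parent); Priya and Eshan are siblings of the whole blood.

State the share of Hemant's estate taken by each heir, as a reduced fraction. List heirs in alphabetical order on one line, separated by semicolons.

Falguni 1/9; Girish 1/18; Ishita 1/18; Neelam 1/9; Priya 1/3; Sarita 1/9; Tarun 1/6; Usha 1/18

No spouse, descendants, or parent survives, so the estate passes to Hemant's siblings per stirpes.
Half-blood siblings count for one-half the weight of whole-blood siblings at the initial division.
Dividing 1 in proportion to weights (total weight 3): Priya (weight 1) → 1/3; Eshan (weight 1) → 1/3; Tarun (weight 1/2) → 1/6; Jayant (weight 1/2) → 1/6.
Priya is living and takes 1/3.
Eshan predeceased; the 1/3 allotted to Eshan's branch passes to Eshan's issue by representation.
The 1/3 is divided into 3 equal shares of 1/9 among Neelam, Falguni, Sarita.
Neelam is living and takes 1/9.
Falguni is living and takes 1/9.
Sarita is living and takes 1/9.
Tarun is living and takes 1/6.
Jayant predeceased; the 1/6 allotted to Jayant's branch passes to Jayant's issue by representation.
The 1/6 is divided into 3 equal shares of 1/18 among Usha, Girish, Ishita.
Usha is living and takes 1/18.
Girish is living and takes 1/18.
Ishita is living and takes 1/18.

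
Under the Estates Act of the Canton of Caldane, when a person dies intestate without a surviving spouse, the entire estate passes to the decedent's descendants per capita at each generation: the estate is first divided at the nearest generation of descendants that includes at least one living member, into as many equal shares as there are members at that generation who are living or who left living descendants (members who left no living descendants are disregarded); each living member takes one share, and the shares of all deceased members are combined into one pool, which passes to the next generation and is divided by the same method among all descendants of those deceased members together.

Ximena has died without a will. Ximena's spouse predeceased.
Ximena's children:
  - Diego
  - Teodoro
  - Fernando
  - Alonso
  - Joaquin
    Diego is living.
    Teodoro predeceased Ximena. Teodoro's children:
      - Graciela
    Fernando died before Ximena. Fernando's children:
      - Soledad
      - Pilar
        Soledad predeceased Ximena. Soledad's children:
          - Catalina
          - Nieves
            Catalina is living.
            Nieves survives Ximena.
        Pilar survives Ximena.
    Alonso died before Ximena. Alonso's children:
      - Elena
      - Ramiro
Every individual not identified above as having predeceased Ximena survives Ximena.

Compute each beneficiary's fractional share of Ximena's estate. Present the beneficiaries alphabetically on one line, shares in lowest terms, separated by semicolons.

Catalina 3/50; Diego 1/5; Elena 3/25; Graciela 3/25; Joaquin 1/5; Nieves 3/50; Pilar 3/25; Ramiro 3/25

There is no surviving spouse, so the entire estate passes to Ximena's descendants per capita at each generation.
At generation 1 (Diego, Teodoro, Fernando, Alonso, Joaquin) there are 5 shares of (1)/5 = 1/5 each.
Living: Diego and Joaquin — each takes 1/5.
Deceased: Teodoro, Fernando, and Alonso. Their combined 3/5 is pooled and carried to generation 2.
At generation 2 (Graciela, Soledad, Pilar, Elena, Ramiro) there are 5 shares of (3/5)/5 = 3/25 each.
Living: Graciela, Pilar, Elena, and Ramiro — each takes 3/25.
Deceased: Soledad. That 3/25 share is carried to generation 3.
At generation 3 (Catalina, Nieves) there are 2 shares of (3/25)/2 = 3/50 each.
Living: Catalina and Nieves — each takes 3/50.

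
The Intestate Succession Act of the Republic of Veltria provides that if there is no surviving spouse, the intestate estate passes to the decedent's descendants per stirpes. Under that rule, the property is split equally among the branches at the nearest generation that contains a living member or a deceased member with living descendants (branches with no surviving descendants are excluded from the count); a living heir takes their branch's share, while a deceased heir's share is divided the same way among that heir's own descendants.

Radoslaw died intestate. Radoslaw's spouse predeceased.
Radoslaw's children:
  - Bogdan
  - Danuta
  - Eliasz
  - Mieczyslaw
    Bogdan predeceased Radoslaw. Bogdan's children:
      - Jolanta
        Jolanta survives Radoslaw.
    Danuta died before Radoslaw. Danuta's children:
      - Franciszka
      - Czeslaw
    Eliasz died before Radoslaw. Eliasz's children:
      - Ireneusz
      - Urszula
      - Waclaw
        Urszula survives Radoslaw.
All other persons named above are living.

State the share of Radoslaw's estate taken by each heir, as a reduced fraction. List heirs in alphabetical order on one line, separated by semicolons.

Czeslaw 1/8; Franciszka 1/8; Ireneusz 1/12; Jolanta 1/4; Mieczyslaw 1/4; Urszula 1/12; Waclaw 1/12

There is no surviving spouse, so the entire estate passes to Radoslaw's descendants per stirpes.
The estate is divided into 4 equal shares of 1/4 among Bogdan, Danuta, Eliasz, Mieczyslaw.
Bogdan predeceased; the 1/4 allotted to Bogdan's branch passes to Bogdan's issue by representation.
Jolanta is the sole taker at this level and receives the full 1/4.
Danuta predeceased; the 1/4 allotted to Danuta's branch passes to Danuta's issue by representation.
The 1/4 is divided into 2 equal shares of 1/8 among Franciszka, Czeslaw.
Franciszka is living and takes 1/8.
Czeslaw is living and takes 1/8.
Eliasz predeceased; the 1/4 allotted to Eliasz's branch passes to Eliasz's issue by representation.
The 1/4 is divided into 3 equal shares of 1/12 among Ireneusz, Urszula, Waclaw.
Ireneusz is living and takes 1/12.
Urszula is living and takes 1/12.
Waclaw is living and takes 1/12.
Mieczyslaw is living and takes 1/4.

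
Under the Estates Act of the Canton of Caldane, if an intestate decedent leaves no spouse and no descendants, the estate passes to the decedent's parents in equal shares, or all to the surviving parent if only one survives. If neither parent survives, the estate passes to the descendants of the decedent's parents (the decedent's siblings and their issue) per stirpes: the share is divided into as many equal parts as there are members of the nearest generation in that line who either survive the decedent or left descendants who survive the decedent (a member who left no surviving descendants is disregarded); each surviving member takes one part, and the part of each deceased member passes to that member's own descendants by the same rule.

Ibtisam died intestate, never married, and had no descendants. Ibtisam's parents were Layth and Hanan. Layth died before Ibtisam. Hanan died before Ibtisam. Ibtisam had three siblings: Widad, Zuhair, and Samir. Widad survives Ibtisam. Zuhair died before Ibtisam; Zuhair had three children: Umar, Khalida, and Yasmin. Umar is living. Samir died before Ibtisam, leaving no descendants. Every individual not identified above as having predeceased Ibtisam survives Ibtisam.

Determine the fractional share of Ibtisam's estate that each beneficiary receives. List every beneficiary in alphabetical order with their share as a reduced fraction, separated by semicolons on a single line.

Neither parent survives and there are no descendants, so the estate passes to Ibtisam's siblings and their issue per stirpes.
Samir left no surviving issue, so that branch lapses and is disregarded.
The estate is divided into 2 equal shares of 1/2 among Widad, Zuhair.
Widad is living and takes 1/2.
Zuhair predeceased; the 1/2 allotted to Zuhair's branch passes to Zuhair's issue by representation.
The 1/2 is divided into 3 equal shares of 1/6 among Umar, Khalida, Yasmin.
Umar is living and takes 1/6.
Khalida is living and takes 1/6.
Yasmin is living and takes 1/6.

Khalida 1/6; Umar 1/6; Widad 1/2; Yasmin 1/6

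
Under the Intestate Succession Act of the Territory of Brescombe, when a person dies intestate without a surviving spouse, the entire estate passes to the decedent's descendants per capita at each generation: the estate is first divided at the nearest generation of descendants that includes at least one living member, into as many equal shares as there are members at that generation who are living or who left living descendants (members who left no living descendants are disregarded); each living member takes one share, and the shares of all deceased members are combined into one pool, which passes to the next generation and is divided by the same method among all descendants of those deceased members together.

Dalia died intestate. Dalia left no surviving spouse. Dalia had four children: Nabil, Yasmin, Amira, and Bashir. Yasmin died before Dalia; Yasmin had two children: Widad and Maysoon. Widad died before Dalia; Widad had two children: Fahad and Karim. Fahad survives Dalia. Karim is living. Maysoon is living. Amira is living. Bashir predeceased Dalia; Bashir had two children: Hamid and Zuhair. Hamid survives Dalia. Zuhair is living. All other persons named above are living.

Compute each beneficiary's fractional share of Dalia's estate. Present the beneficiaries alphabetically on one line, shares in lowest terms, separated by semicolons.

Amira 1/4; Fahad 1/16; Hamid 1/8; Karim 1/16; Maysoon 1/8; Nabil 1/4; Zuhair 1/8

There is no surviving spouse, so the entire estate passes to Dalia's descendants per capita at each generation.
At generation 1 (Nabil, Yasmin, Amira, Bashir) there are 4 shares of (1)/4 = 1/4 each.
Living: Nabil and Amira — each takes 1/4.
Deceased: Yasmin and Bashir. Their combined 1/2 is pooled and carried to generation 2.
At generation 2 (Widad, Maysoon, Hamid, Zuhair) there are 4 shares of (1/2)/4 = 1/8 each.
Living: Maysoon, Hamid, and Zuhair — each takes 1/8.
Deceased: Widad. That 1/8 share is carried to generation 3.
At generation 3 (Fahad, Karim) there are 2 shares of (1/8)/2 = 1/16 each.
Living: Fahad and Karim — each takes 1/16.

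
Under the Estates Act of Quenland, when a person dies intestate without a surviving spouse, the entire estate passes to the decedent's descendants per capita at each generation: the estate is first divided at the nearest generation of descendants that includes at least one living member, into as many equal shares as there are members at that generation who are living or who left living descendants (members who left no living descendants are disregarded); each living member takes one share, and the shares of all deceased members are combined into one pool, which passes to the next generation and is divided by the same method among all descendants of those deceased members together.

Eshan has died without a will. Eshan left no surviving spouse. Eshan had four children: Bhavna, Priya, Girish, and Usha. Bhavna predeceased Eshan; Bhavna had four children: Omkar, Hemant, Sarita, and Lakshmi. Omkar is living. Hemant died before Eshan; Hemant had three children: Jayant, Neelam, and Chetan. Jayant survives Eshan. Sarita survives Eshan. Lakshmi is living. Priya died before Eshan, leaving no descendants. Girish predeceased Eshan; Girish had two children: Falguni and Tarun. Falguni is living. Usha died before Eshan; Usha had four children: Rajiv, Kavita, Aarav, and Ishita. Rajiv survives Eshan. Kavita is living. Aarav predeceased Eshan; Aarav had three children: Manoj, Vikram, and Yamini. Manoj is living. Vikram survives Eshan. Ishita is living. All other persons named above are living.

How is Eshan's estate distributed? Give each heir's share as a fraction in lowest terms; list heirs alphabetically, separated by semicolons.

Chetan 1/30; Falguni 1/10; Ishita 1/10; Jayant 1/30; Kavita 1/10; Lakshmi 1/10; Manoj 1/30; Neelam 1/30; Omkar 1/10; Rajiv 1/10; Sarita 1/10; Tarun 1/10; Vikram 1/30; Yamini 1/30

There is no surviving spouse, so the entire estate passes to Eshan's descendants per capita at each generation.
No one at generation 1 (Bhavna, Girish, Usha) is living; moving to the next generation.
At generation 2 (Omkar, Hemant, Sarita, Lakshmi, Falguni, Tarun, Rajiv, Kavita, Aarav, Ishita) there are 10 shares of (1)/10 = 1/10 each.
Living: Omkar, Sarita, Lakshmi, Falguni, Tarun, Rajiv, Kavita, and Ishita — each takes 1/10.
Deceased: Hemant and Aarav. Their combined 1/5 is pooled and carried to generation 3.
At generation 3 (Jayant, Neelam, Chetan, Manoj, Vikram, Yamini) there are 6 shares of (1/5)/6 = 1/30 each.
Living: Jayant, Neelam, Chetan, Manoj, Vikram, and Yamini — each takes 1/30.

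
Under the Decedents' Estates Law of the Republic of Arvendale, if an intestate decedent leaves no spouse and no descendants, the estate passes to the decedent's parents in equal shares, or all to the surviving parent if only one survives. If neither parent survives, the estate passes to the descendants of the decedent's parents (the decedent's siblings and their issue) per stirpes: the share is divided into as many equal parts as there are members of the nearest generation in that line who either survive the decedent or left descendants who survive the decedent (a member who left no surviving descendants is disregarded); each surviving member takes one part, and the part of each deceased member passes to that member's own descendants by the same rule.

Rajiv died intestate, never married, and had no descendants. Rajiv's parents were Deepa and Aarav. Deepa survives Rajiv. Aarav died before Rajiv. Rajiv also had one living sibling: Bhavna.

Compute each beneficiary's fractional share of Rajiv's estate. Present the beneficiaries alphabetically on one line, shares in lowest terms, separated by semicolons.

Only one parent, Deepa, survives, so Deepa takes the entire estate. The siblings take nothing because a surviving parent has priority.

Deepa 1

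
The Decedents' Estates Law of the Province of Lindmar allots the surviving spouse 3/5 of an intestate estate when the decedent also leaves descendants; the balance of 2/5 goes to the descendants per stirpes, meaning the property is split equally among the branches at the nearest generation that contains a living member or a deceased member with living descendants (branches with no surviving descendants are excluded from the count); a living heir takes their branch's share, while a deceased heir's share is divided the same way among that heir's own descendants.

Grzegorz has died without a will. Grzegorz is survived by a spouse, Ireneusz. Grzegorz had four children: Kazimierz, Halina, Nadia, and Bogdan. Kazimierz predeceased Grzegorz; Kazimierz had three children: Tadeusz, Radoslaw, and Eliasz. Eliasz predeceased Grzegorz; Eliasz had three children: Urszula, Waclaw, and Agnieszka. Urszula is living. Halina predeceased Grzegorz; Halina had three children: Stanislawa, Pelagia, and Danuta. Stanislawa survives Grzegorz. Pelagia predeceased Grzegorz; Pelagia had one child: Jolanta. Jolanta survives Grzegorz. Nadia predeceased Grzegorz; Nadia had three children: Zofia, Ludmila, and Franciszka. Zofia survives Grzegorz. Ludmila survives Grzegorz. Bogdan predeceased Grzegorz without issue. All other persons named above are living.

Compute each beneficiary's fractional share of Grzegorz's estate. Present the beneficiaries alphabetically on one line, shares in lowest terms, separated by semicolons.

Agnieszka 2/135; Danuta 2/45; Franciszka 2/45; Ireneusz 3/5; Jolanta 2/45; Ludmila 2/45; Radoslaw 2/45; Stanislawa 2/45; Tadeusz 2/45; Urszula 2/135; Waclaw 2/135; Zofia 2/45

Ireneusz, as surviving spouse, takes 3/5.
The remaining 2/5 passes to Grzegorz's descendants per stirpes.
Bogdan left no surviving issue, so that branch lapses and is disregarded.
The 2/5 is divided into 3 equal shares of 2/15 among Kazimierz, Halina, Nadia.
Kazimierz predeceased; the 2/15 allotted to Kazimierz's branch passes to Kazimierz's issue by representation.
The 2/15 is divided into 3 equal shares of 2/45 among Tadeusz, Radoslaw, Eliasz.
Tadeusz is living and takes 2/45.
Radoslaw is living and takes 2/45.
Eliasz predeceased; the 2/45 allotted to Eliasz's branch passes to Eliasz's issue by representation.
The 2/45 is divided into 3 equal shares of 2/135 among Urszula, Waclaw, Agnieszka.
Urszula is living and takes 2/135.
Waclaw is living and takes 2/135.
Agnieszka is living and takes 2/135.
Halina predeceased; the 2/15 allotted to Halina's branch passes to Halina's issue by representation.
The 2/15 is divided into 3 equal shares of 2/45 among Stanislawa, Pelagia, Danuta.
Stanislawa is living and takes 2/45.
Pelagia predeceased; the 2/45 allotted to Pelagia's branch passes to Pelagia's issue by representation.
Jolanta is the sole taker at this level and receives the full 2/45.
Danuta is living and takes 2/45.
Nadia predeceased; the 2/15 allotted to Nadia's branch passes to Nadia's issue by representation.
The 2/15 is divided into 3 equal shares of 2/45 among Zofia, Ludmila, Franciszka.
Zofia is living and takes 2/45.
Ludmila is living and takes 2/45.
Franciszka is living and takes 2/45.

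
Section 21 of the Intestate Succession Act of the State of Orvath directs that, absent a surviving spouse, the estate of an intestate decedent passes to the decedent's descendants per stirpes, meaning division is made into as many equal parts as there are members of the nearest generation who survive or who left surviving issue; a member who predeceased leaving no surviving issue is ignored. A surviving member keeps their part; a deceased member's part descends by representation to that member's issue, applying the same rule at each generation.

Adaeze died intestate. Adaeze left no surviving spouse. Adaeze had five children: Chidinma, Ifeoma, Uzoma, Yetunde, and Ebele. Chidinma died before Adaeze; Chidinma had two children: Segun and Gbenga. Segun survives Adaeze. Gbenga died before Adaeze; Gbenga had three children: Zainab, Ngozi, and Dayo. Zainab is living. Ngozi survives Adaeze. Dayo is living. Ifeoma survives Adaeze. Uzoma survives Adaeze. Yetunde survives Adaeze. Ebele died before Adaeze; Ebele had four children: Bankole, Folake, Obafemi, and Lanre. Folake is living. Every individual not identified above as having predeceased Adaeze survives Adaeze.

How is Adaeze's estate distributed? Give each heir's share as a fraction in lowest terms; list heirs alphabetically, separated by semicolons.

Bankole 1/20; Dayo 1/30; Folake 1/20; Ifeoma 1/5; Lanre 1/20; Ngozi 1/30; Obafemi 1/20; Segun 1/10; Uzoma 1/5; Yetunde 1/5; Zainab 1/30

There is no surviving spouse, so the entire estate passes to Adaeze's descendants per stirpes.
The estate is divided into 5 equal shares of 1/5 among Chidinma, Ifeoma, Uzoma, Yetunde, Ebele.
Chidinma predeceased; the 1/5 allotted to Chidinma's branch passes to Chidinma's issue by representation.
The 1/5 is divided into 2 equal shares of 1/10 among Segun, Gbenga.
Segun is living and takes 1/10.
Gbenga predeceased; the 1/10 allotted to Gbenga's branch passes to Gbenga's issue by representation.
The 1/10 is divided into 3 equal shares of 1/30 among Zainab, Ngozi, Dayo.
Zainab is living and takes 1/30.
Ngozi is living and takes 1/30.
Dayo is living and takes 1/30.
Ifeoma is living and takes 1/5.
Uzoma is living and takes 1/5.
Yetunde is living and takes 1/5.
Ebele predeceased; the 1/5 allotted to Ebele's branch passes to Ebele's issue by representation.
The 1/5 is divided into 4 equal shares of 1/20 among Bankole, Folake, Obafemi, Lanre.
Bankole is living and takes 1/20.
Folake is living and takes 1/20.
Obafemi is living and takes 1/20.
Lanre is living and takes 1/20.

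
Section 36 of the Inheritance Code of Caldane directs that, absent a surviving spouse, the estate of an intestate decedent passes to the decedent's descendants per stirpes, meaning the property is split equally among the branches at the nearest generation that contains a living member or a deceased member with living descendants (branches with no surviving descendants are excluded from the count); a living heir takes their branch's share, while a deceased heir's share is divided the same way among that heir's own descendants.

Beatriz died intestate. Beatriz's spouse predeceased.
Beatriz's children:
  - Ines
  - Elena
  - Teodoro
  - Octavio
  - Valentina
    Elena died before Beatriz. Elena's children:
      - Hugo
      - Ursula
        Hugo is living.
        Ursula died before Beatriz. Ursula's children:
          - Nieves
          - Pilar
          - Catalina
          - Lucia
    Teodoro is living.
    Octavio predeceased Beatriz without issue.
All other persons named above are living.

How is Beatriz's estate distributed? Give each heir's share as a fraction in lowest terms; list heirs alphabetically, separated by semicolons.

Catalina 1/32; Hugo 1/8; Ines 1/4; Lucia 1/32; Nieves 1/32; Pilar 1/32; Teodoro 1/4; Valentina 1/4

There is no surviving spouse, so the entire estate passes to Beatriz's descendants per stirpes.
Octavio left no surviving issue, so that branch lapses and is disregarded.
The estate is divided into 4 equal shares of 1/4 among Ines, Elena, Teodoro, Valentina.
Ines is living and takes 1/4.
Elena predeceased; the 1/4 allotted to Elena's branch passes to Elena's issue by representation.
The 1/4 is divided into 2 equal shares of 1/8 among Hugo, Ursula.
Hugo is living and takes 1/8.
Ursula predeceased; the 1/8 allotted to Ursula's branch passes to Ursula's issue by representation.
The 1/8 is divided into 4 equal shares of 1/32 among Nieves, Pilar, Catalina, Lucia.
Nieves is living and takes 1/32.
Pilar is living and takes 1/32.
Catalina is living and takes 1/32.
Lucia is living and takes 1/32.
Teodoro is living and takes 1/4.
Valentina is living and takes 1/4.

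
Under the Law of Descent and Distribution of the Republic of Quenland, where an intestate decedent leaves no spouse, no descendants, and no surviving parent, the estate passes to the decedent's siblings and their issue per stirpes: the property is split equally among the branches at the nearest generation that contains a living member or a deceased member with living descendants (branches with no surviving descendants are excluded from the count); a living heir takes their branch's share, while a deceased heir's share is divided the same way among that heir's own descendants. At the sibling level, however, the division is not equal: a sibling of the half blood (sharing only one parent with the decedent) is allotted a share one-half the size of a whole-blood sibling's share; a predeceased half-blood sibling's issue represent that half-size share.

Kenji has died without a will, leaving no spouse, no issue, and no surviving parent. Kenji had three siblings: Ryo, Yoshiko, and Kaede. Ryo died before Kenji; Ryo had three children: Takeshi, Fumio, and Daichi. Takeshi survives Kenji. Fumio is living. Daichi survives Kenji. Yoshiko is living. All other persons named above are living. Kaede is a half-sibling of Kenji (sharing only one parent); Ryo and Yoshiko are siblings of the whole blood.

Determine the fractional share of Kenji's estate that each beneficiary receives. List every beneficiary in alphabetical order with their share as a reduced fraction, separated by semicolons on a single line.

Daichi 2/15; Fumio 2/15; Kaede 1/5; Takeshi 2/15; Yoshiko 2/5

No spouse, descendants, or parent survives, so the estate passes to Kenji's siblings per stirpes.
Half-blood siblings count for one-half the weight of whole-blood siblings at the initial division.
Dividing 1 in proportion to weights (total weight 5/2): Ryo (weight 1) → 2/5; Yoshiko (weight 1) → 2/5; Kaede (weight 1/2) → 1/5.
Ryo predeceased; the 2/5 allotted to Ryo's branch passes to Ryo's issue by representation.
The 2/5 is divided into 3 equal shares of 2/15 among Takeshi, Fumio, Daichi.
Takeshi is living and takes 2/15.
Fumio is living and takes 2/15.
Daichi is living and takes 2/15.
Yoshiko is living and takes 2/5.
Kaede is living and takes 1/5.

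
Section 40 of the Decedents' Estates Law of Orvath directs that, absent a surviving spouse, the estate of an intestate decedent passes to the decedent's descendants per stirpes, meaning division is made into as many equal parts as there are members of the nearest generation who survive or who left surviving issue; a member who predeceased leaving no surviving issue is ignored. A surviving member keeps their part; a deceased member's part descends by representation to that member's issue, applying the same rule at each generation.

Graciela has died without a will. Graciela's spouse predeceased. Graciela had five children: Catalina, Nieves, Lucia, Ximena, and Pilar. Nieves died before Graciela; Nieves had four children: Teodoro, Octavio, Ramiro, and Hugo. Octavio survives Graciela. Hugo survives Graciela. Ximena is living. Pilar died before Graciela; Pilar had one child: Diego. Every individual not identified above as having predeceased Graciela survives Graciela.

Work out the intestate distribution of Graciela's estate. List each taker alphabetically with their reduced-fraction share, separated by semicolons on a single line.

Catalina 1/5; Diego 1/5; Hugo 1/20; Lucia 1/5; Octavio 1/20; Ramiro 1/20; Teodoro 1/20; Ximena 1/5

There is no surviving spouse, so the entire estate passes to Graciela's descendants per stirpes.
The estate is divided into 5 equal shares of 1/5 among Catalina, Nieves, Lucia, Ximena, Pilar.
Catalina is living and takes 1/5.
Nieves predeceased; the 1/5 allotted to Nieves's branch passes to Nieves's issue by representation.
The 1/5 is divided into 4 equal shares of 1/20 among Teodoro, Octavio, Ramiro, Hugo.
Teodoro is living and takes 1/20.
Octavio is living and takes 1/20.
Ramiro is living and takes 1/20.
Hugo is living and takes 1/20.
Lucia is living and takes 1/5.
Ximena is living and takes 1/5.
Pilar predeceased; the 1/5 allotted to Pilar's branch passes to Pilar's issue by representation.
Diego is the sole taker at this level and receives the full 1/5.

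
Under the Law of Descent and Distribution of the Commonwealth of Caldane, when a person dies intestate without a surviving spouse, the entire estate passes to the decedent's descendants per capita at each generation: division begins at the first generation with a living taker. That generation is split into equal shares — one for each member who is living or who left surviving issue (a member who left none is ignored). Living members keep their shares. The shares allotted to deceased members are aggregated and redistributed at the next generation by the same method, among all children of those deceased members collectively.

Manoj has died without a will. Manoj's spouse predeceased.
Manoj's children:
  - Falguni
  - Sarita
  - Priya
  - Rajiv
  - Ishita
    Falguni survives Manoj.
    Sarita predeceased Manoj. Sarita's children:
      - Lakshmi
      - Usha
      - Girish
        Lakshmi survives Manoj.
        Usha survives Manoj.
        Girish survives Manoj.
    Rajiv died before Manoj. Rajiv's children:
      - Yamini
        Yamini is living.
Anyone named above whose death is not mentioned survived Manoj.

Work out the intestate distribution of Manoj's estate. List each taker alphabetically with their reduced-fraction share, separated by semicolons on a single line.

Falguni 1/5; Girish 1/10; Ishita 1/5; Lakshmi 1/10; Priya 1/5; Usha 1/10; Yamini 1/10

There is no surviving spouse, so the entire estate passes to Manoj's descendants per capita at each generation.
At generation 1 (Falguni, Sarita, Priya, Rajiv, Ishita) there are 5 shares of (1)/5 = 1/5 each.
Living: Falguni, Priya, and Ishita — each takes 1/5.
Deceased: Sarita and Rajiv. Their combined 2/5 is pooled and carried to generation 2.
At generation 2 (Lakshmi, Usha, Girish, Yamini) there are 4 shares of (2/5)/4 = 1/10 each.
Living: Lakshmi, Usha, Girish, and Yamini — each takes 1/10.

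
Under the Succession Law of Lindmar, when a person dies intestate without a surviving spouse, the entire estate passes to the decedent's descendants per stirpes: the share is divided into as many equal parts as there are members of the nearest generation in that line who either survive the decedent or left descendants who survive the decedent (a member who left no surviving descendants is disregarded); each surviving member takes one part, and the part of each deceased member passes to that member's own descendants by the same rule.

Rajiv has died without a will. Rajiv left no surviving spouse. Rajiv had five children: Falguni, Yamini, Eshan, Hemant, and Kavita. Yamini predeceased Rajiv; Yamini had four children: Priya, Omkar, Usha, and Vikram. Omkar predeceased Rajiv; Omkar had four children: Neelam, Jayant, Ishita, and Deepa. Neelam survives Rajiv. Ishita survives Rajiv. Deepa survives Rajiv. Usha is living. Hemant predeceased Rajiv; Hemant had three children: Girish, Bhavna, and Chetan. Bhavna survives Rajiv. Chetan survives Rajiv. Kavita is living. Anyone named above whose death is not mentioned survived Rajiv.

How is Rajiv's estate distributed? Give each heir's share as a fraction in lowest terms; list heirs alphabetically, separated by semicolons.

There is no surviving spouse, so the entire estate passes to Rajiv's descendants per stirpes.
The estate is divided into 5 equal shares of 1/5 among Falguni, Yamini, Eshan, Hemant, Kavita.
Falguni is living and takes 1/5.
Yamini predeceased; the 1/5 allotted to Yamini's branch passes to Yamini's issue by representation.
The 1/5 is divided into 4 equal shares of 1/20 among Priya, Omkar, Usha, Vikram.
Priya is living and takes 1/20.
Omkar predeceased; the 1/20 allotted to Omkar's branch passes to Omkar's issue by representation.
The 1/20 is divided into 4 equal shares of 1/80 among Neelam, Jayant, Ishita, Deepa.
Neelam is living and takes 1/80.
Jayant is living and takes 1/80.
Ishita is living and takes 1/80.
Deepa is living and takes 1/80.
Usha is living and takes 1/20.
Vikram is living and takes 1/20.
Eshan is living and takes 1/5.
Hemant predeceased; the 1/5 allotted to Hemant's branch passes to Hemant's issue by representation.
The 1/5 is divided into 3 equal shares of 1/15 among Girish, Bhavna, Chetan.
Girish is living and takes 1/15.
Bhavna is living and takes 1/15.
Chetan is living and takes 1/15.
Kavita is living and takes 1/5.

Bhavna 1/15; Chetan 1/15; Deepa 1/80; Eshan 1/5; Falguni 1/5; Girish 1/15; Ishita 1/80; Jayant 1/80; Kavita 1/5; Neelam 1/80; Priya 1/20; Usha 1/20; Vikram 1/20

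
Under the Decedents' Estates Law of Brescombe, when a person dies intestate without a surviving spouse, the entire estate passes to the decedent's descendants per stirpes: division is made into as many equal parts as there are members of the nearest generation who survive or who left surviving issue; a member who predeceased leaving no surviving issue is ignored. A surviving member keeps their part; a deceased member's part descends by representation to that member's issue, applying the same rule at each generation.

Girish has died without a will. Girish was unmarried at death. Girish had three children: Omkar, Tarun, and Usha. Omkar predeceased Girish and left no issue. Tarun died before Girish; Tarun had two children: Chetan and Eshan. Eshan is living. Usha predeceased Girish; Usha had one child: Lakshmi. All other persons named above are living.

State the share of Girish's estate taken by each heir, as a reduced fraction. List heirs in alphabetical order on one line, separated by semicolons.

There is no surviving spouse, so the entire estate passes to Girish's descendants per stirpes.
Omkar left no surviving issue, so that branch lapses and is disregarded.
The estate is divided into 2 equal shares of 1/2 among Tarun, Usha.
Tarun predeceased; the 1/2 allotted to Tarun's branch passes to Tarun's issue by representation.
The 1/2 is divided into 2 equal shares of 1/4 among Chetan, Eshan.
Chetan is living and takes 1/4.
Eshan is living and takes 1/4.
Usha predeceased; the 1/2 allotted to Usha's branch passes to Usha's issue by representation.
Lakshmi is the sole taker at this level and receives the full 1/2.

Chetan 1/4; Eshan 1/4; Lakshmi 1/2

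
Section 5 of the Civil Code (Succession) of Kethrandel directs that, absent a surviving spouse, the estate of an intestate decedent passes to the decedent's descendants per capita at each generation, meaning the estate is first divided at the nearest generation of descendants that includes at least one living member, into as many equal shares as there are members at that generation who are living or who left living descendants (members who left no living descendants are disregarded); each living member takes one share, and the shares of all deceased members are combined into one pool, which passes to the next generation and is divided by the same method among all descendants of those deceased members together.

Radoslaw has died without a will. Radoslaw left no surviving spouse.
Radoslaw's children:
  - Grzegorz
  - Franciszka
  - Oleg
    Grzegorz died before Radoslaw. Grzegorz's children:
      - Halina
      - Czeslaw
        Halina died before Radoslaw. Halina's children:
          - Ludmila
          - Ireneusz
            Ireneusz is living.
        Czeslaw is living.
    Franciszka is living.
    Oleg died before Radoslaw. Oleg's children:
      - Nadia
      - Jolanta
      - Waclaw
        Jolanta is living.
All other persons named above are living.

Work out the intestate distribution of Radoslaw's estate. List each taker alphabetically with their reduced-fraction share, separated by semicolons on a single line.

There is no surviving spouse, so the entire estate passes to Radoslaw's descendants per capita at each generation.
At generation 1 (Grzegorz, Franciszka, Oleg) there are 3 shares of (1)/3 = 1/3 each.
Living: Franciszka — each takes 1/3.
Deceased: Grzegorz and Oleg. Their combined 2/3 is pooled and carried to generation 2.
At generation 2 (Halina, Czeslaw, Nadia, Jolanta, Waclaw) there are 5 shares of (2/3)/5 = 2/15 each.
Living: Czeslaw, Nadia, Jolanta, and Waclaw — each takes 2/15.
Deceased: Halina. That 2/15 share is carried to generation 3.
At generation 3 (Ludmila, Ireneusz) there are 2 shares of (2/15)/2 = 1/15 each.
Living: Ludmila and Ireneusz — each takes 1/15.

Czeslaw 2/15; Franciszka 1/3; Ireneusz 1/15; Jolanta 2/15; Ludmila 1/15; Nadia 2/15; Waclaw 2/15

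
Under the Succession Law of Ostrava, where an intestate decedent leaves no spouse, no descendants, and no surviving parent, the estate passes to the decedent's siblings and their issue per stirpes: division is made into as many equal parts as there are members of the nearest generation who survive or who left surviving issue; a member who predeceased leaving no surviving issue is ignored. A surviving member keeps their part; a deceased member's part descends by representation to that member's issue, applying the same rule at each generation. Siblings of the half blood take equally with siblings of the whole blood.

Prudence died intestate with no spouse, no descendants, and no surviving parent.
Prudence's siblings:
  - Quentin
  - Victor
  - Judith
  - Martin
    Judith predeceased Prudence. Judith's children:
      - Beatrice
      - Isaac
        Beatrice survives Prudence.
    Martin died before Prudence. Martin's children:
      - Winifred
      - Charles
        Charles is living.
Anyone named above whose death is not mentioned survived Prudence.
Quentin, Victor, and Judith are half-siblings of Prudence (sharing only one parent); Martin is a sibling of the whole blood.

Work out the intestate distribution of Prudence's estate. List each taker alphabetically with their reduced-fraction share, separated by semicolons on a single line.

No spouse, descendants, or parent survives, so the estate passes to Prudence's siblings per stirpes.
Half-blood and whole-blood siblings take equally under the stated rule.
The estate is divided into 4 equal shares of 1/4 among Quentin, Victor, Judith, Martin.
Quentin is living and takes 1/4.
Victor is living and takes 1/4.
Judith predeceased; the 1/4 allotted to Judith's branch passes to Judith's issue by representation.
The 1/4 is divided into 2 equal shares of 1/8 among Beatrice, Isaac.
Beatrice is living and takes 1/8.
Isaac is living and takes 1/8.
Martin predeceased; the 1/4 allotted to Martin's branch passes to Martin's issue by representation.
The 1/4 is divided into 2 equal shares of 1/8 among Winifred, Charles.
Winifred is living and takes 1/8.
Charles is living and takes 1/8.

Beatrice 1/8; Charles 1/8; Isaac 1/8; Quentin 1/4; Victor 1/4; Winifred 1/8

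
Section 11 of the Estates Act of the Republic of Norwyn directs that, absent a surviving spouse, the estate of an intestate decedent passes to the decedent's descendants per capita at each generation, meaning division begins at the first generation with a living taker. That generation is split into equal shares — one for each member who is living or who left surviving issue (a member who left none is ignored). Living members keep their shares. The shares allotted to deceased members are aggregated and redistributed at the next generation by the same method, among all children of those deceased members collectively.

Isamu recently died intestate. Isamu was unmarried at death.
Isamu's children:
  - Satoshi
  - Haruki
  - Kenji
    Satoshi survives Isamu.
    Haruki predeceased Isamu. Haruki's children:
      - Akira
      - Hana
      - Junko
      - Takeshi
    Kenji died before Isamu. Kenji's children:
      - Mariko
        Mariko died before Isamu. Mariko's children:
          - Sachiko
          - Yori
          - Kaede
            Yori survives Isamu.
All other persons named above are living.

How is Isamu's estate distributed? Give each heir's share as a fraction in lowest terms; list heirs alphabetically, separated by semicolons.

Akira 2/15; Hana 2/15; Junko 2/15; Kaede 2/45; Sachiko 2/45; Satoshi 1/3; Takeshi 2/15; Yori 2/45

There is no surviving spouse, so the entire estate passes to Isamu's descendants per capita at each generation.
At generation 1 (Satoshi, Haruki, Kenji) there are 3 shares of (1)/3 = 1/3 each.
Living: Satoshi — each takes 1/3.
Deceased: Haruki and Kenji. Their combined 2/3 is pooled and carried to generation 2.
At generation 2 (Akira, Hana, Junko, Takeshi, Mariko) there are 5 shares of (2/3)/5 = 2/15 each.
Living: Akira, Hana, Junko, and Takeshi — each takes 2/15.
Deceased: Mariko. That 2/15 share is carried to generation 3.
At generation 3 (Sachiko, Yori, Kaede) there are 3 shares of (2/15)/3 = 2/45 each.
Living: Sachiko, Yori, and Kaede — each takes 2/45.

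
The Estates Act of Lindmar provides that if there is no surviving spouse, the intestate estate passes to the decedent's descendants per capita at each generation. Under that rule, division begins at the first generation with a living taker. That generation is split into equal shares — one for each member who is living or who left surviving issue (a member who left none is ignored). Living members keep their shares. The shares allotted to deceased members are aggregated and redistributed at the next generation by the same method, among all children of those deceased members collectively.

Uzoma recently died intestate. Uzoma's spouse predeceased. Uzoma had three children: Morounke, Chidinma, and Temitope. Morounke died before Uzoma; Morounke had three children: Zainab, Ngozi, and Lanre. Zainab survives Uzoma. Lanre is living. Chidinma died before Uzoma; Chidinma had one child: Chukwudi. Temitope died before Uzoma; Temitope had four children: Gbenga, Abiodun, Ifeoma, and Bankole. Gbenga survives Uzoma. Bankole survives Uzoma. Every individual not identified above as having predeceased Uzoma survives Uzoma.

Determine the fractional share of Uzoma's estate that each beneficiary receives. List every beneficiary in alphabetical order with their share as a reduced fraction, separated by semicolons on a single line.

Abiodun 1/8; Bankole 1/8; Chukwudi 1/8; Gbenga 1/8; Ifeoma 1/8; Lanre 1/8; Ngozi 1/8; Zainab 1/8

There is no surviving spouse, so the entire estate passes to Uzoma's descendants per capita at each generation.
No one at generation 1 (Morounke, Chidinma, Temitope) is living; moving to the next generation.
At generation 2 (Zainab, Ngozi, Lanre, Chukwudi, Gbenga, Abiodun, Ifeoma, Bankole) there are 8 shares of (1)/8 = 1/8 each.
Living: Zainab, Ngozi, Lanre, Chukwudi, Gbenga, Abiodun, Ifeoma, and Bankole — each takes 1/8.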